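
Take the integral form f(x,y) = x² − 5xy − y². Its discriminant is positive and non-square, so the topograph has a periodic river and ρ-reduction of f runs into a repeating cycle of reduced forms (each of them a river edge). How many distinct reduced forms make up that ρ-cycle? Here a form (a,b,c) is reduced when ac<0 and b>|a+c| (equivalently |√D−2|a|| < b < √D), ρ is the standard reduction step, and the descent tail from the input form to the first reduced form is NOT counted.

D = 29, ⌊√D⌋ = 5
descent: ρ → (-1,5,1)  [lands on river]
river: ρ → (1,5,-1)
ρ-cycle length = 2 (tail of 1 descent step not counted)

2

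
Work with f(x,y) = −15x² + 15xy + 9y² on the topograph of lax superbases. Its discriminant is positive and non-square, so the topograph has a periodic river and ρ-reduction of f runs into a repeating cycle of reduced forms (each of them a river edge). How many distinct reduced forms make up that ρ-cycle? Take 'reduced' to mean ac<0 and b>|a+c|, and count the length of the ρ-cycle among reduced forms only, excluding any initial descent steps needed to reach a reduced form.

D = 765, ⌊√D⌋ = 27
river: ρ → (9,21,-9)
river: ρ → (-9,15,15)
river: ρ → (15,15,-9)
river: ρ → (-9,21,9)
river: ρ → (9,15,-15)
river: ρ → (-15,15,9)
ρ-cycle length = 6 (tail of 0 descent steps not counted)

6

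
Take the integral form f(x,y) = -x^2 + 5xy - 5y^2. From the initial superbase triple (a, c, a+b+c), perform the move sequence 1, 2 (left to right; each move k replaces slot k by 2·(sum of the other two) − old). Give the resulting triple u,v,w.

start (-1,-5,-1) = (f(1,0),f(0,1),f(1,1))
replace slot 1: 2·((-5)+(-1)) − (-1) = -11 → (-11,-5,-1)
replace slot 2: 2·((-11)+(-1)) − (-5) = -19 → (-11,-19,-1)

-11,-19,-1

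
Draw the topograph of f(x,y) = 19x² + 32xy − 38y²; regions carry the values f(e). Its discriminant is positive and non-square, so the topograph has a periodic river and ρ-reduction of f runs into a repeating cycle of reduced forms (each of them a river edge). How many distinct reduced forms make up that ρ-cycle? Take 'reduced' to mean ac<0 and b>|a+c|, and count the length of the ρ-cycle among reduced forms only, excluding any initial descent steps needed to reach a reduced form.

D = 3912, ⌊√D⌋ = 62
river: ρ → (-38,44,13)
river: ρ → (13,60,-6)
river: ρ → (-6,60,13)
river: ρ → (13,44,-38)
river: ρ → (-38,32,19)
river: ρ → (19,44,-26)
river: ρ → (-26,60,3)
river: ρ → (3,60,-26)
river: ρ → (-26,44,19)
river: ρ → (19,32,-38)
ρ-cycle length = 10 (tail of 0 descent steps not counted)

10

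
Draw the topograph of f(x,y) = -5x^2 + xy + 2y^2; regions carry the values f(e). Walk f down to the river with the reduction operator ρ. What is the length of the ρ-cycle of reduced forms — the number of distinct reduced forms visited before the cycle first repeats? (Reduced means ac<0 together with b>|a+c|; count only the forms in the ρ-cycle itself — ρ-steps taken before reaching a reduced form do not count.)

D = 41, ⌊√D⌋ = 6
descent: ρ → (2,3,-4)  [lands on river]
river: ρ → (-4,5,1)
river: ρ → (1,5,-4)
river: ρ → (-4,3,2)
river: ρ → (2,5,-2)
river: ρ → (-2,3,4)
river: ρ → (4,5,-1)
river: ρ → (-1,5,4)
river: ρ → (4,3,-2)
river: ρ → (-2,5,2)
ρ-cycle length = 10 (tail of 1 descent step not counted)

10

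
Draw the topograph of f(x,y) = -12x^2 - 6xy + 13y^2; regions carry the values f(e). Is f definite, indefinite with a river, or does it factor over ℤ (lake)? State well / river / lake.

D = b²−4ac = (-6)² − 4·(-12)·13 = 660
D > 0 non-square ⇒ indefinite ⇒ periodic river

river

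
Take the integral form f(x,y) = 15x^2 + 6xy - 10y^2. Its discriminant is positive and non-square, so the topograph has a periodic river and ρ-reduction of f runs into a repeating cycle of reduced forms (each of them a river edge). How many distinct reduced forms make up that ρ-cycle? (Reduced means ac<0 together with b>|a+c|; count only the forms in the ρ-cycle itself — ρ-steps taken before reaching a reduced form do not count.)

D = 636, ⌊√D⌋ = 25
river: ρ → (-10,14,11)
river: ρ → (11,8,-13)
river: ρ → (-13,18,6)
river: ρ → (6,18,-13)
river: ρ → (-13,8,11)
river: ρ → (11,14,-10)
river: ρ → (-10,6,15)
river: ρ → (15,24,-1)
river: ρ → (-1,24,15)
river: ρ → (15,6,-10)
ρ-cycle length = 10 (tail of 0 descent steps not counted)

10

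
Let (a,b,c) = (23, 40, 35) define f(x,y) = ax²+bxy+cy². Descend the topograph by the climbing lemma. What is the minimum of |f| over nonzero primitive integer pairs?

translate: b→-6 (≡40 mod 46), so (23,40,35)→(23,-6,18)
flip: (23,-6,18)→(18,6,23)
reduced (well bottom): (18,6,23) with a≤c, −a<b≤a
well minimum = a = 18

18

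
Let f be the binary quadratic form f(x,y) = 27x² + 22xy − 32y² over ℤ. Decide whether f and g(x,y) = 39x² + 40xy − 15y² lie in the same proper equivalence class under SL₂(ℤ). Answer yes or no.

D₁ = 3940, D₂ = 3940
river cycle of f (length 14): (-32, 42, 17), (17, 60, -5), (-5, 60, 17), (17, 42, -32), (-32, 22, 27), (27, 32, -27), (-27, 22, 32), (32, 42, -17), (-17, 60, 5), (5, 60, -17), … (4 more)
river cycle of g (length 14): (-15, 50, 24), (24, 46, -19), (-19, 30, 40), (40, 50, -9), (-9, 58, 16), (16, 38, -39), (-39, 40, 15), (15, 50, -24), (-24, 46, 19), (19, 30, -40), … (4 more)
cycles differ ⇒ inequivalent

no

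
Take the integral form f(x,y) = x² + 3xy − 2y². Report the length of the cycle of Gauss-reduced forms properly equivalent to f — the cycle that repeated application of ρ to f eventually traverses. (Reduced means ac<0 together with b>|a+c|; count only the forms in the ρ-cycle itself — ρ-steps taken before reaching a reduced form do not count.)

D = 17, ⌊√D⌋ = 4
river: ρ → (-2,1,2)
river: ρ → (2,3,-1)
river: ρ → (-1,3,2)
river: ρ → (2,1,-2)
river: ρ → (-2,3,1)
river: ρ → (1,3,-2)
ρ-cycle length = 6 (tail of 0 descent steps not counted)

6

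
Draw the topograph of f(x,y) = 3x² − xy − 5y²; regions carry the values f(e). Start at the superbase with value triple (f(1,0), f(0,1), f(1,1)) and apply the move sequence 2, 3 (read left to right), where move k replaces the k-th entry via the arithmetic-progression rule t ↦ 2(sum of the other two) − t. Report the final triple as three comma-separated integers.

start (3,-5,-3) = (f(1,0),f(0,1),f(1,1))
replace slot 2: 2·(3+(-3)) − (-5) = 5 → (3,5,-3)
replace slot 3: 2·(3+5) − (-3) = 19 → (3,5,19)

3,5,19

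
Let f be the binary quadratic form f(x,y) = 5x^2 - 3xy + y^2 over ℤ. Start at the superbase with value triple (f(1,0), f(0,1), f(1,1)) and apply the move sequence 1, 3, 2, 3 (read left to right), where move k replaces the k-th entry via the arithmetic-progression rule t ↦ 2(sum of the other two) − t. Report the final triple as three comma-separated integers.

start (5,1,3) = (f(1,0),f(0,1),f(1,1))
replace slot 1: 2·(1+3) − 5 = 3 → (3,1,3)
replace slot 3: 2·(3+1) − 3 = 5 → (3,1,5)
replace slot 2: 2·(3+5) − 1 = 15 → (3,15,5)
replace slot 3: 2·(3+15) − 5 = 31 → (3,15,31)

3,15,31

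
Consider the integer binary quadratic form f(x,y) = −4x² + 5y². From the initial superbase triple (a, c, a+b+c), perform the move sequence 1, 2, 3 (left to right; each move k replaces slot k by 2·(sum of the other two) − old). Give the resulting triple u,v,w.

start (-4,5,1) = (f(1,0),f(0,1),f(1,1))
replace slot 1: 2·(5+1) − (-4) = 16 → (16,5,1)
replace slot 2: 2·(16+1) − 5 = 29 → (16,29,1)
replace slot 3: 2·(16+29) − 1 = 89 → (16,29,89)

16,29,89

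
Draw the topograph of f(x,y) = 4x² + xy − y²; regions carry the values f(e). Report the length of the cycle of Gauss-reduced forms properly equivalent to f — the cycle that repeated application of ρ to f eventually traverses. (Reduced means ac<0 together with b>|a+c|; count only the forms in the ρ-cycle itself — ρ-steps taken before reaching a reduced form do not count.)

D = 17, ⌊√D⌋ = 4
descent: ρ → (-1,3,2)  [lands on river]
river: ρ → (2,1,-2)
river: ρ → (-2,3,1)
river: ρ → (1,3,-2)
river: ρ → (-2,1,2)
river: ρ → (2,3,-1)
ρ-cycle length = 6 (tail of 1 descent step not counted)

6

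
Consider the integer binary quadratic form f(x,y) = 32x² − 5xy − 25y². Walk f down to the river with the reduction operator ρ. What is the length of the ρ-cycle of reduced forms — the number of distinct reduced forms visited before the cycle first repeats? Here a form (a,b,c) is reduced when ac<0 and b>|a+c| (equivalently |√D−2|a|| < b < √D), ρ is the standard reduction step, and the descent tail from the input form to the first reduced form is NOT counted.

D = 3225, ⌊√D⌋ = 56
descent: ρ → (-25,55,2)  [lands on river]
river: ρ → (2,53,-52)
river: ρ → (-52,51,3)
river: ρ → (3,51,-52)
river: ρ → (-52,53,2)
river: ρ → (2,55,-25)
river: ρ → (-25,45,12)
river: ρ → (12,51,-13)
river: ρ → (-13,53,8)
river: ρ → (8,43,-43)
river: ρ → (-43,43,8)
river: ρ → (8,53,-13)
river: ρ → (-13,51,12)
river: ρ → (12,45,-25)
ρ-cycle length = 14 (tail of 1 descent step not counted)

14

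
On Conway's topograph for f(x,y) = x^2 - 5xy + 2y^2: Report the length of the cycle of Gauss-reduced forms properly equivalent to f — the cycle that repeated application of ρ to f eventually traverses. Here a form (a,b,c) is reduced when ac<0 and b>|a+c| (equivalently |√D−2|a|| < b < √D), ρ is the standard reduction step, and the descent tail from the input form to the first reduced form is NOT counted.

D = 17, ⌊√D⌋ = 4
descent: ρ → (2,1,-2)  [lands on river]
river: ρ → (-2,3,1)
river: ρ → (1,3,-2)
river: ρ → (-2,1,2)
river: ρ → (2,3,-1)
river: ρ → (-1,3,2)
ρ-cycle length = 6 (tail of 1 descent step not counted)

6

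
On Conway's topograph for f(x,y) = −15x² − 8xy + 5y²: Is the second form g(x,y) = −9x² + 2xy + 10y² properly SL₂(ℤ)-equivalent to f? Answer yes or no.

D₁ = 364, D₂ = 364
river cycle of f (length 8): (5, 18, -2), (-2, 18, 5), (5, 12, -11), (-11, 10, 6), (6, 14, -7), (-7, 14, 6), (6, 10, -11), (-11, 12, 5)
river cycle of g (length 8): (10, 18, -1), (-1, 18, 10), (10, 2, -9), (-9, 16, 3), (3, 14, -14), (-14, 14, 3), (3, 16, -9), (-9, 2, 10)
cycles differ ⇒ inequivalent

no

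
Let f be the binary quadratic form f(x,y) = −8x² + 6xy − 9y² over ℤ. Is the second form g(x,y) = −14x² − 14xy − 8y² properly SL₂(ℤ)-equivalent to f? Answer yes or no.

D₁ = -252, D₂ = -252
f is negative-definite; reduce −f:
−f: reduced (well bottom): (8,-6,9) with a≤c, −a<b≤a
flip sign back: reduced form of f is (-8,6,-9)
g is negative-definite; reduce −g:
−g: flip: (14,14,8)→(8,-14,14)
−g: translate: b→2 (≡-14 mod 16), so (8,-14,14)→(8,2,8)
−g: reduced (well bottom): (8,2,8) with a≤c, −a<b≤a
flip sign back: reduced form of g is (-8,-2,-8)
reduced forms (-8, 6, -9) vs (-8, -2, -8) ⇒ inequivalent

no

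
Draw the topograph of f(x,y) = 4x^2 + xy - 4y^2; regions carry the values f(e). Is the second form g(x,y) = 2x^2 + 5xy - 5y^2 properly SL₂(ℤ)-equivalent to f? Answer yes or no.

D₁ = 65, D₂ = 65
river cycle of f (length 6): (-4, 7, 1), (1, 7, -4), (-4, 1, 4), (4, 7, -1), (-1, 7, 4), (4, 1, -4)
river cycle of g (length 6): (-5, 5, 2), (2, 7, -2), (-2, 5, 5), (5, 5, -2), (-2, 7, 2), (2, 5, -5)
cycles differ ⇒ inequivalent

no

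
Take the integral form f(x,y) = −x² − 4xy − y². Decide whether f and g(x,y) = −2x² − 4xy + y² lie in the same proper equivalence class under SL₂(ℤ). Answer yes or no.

D₁ = 12, D₂ = 24
discriminants differ ⇒ not SL₂(ℤ)-equivalent

no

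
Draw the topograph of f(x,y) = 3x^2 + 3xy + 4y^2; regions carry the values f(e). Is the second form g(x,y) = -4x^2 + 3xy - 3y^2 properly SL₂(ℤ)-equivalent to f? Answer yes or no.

D₁ = -39, D₂ = -39
f: reduced (well bottom): (3,3,4) with a≤c, −a<b≤a
g is negative-definite; reduce −g:
−g: flip: (4,-3,3)→(3,3,4)
−g: reduced (well bottom): (3,3,4) with a≤c, −a<b≤a
flip sign back: reduced form of g is (-3,-3,-4)
reduced forms (3, 3, 4) vs (-3, -3, -4) ⇒ inequivalent

no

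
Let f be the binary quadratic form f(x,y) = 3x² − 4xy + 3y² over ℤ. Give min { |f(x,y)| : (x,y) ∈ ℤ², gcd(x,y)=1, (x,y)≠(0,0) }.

translate: b→2 (≡-4 mod 6), so (3,-4,3)→(3,2,2)
flip: (3,2,2)→(2,-2,3)
translate: b→2 (≡-2 mod 4), so (2,-2,3)→(2,2,3)
reduced (well bottom): (2,2,3) with a≤c, −a<b≤a
well minimum = a = 2

2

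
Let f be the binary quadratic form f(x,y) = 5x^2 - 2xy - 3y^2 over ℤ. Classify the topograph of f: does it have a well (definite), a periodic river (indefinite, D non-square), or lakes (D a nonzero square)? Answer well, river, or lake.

D = b²−4ac = (-2)² − 4·5·(-3) = 64
D = 8² is a perfect square ⇒ form factors over ℤ ⇒ lakes

lake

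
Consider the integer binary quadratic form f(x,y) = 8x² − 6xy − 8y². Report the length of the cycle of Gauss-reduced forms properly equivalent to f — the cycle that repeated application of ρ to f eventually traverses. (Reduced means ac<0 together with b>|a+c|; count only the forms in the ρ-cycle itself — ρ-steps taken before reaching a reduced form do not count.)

D = 292, ⌊√D⌋ = 17
descent: ρ → (-8,6,8)  [lands on river]
river: ρ → (8,10,-6)
river: ρ → (-6,14,4)
river: ρ → (4,10,-12)
river: ρ → (-12,14,2)
river: ρ → (2,14,-12)
river: ρ → (-12,10,4)
river: ρ → (4,14,-6)
river: ρ → (-6,10,8)
river: ρ → (8,6,-8)
river: ρ → (-8,10,6)
river: ρ → (6,14,-4)
river: ρ → (-4,10,12)
river: ρ → (12,14,-2)
river: ρ → (-2,14,12)
river: ρ → (12,10,-4)
river: ρ → (-4,14,6)
river: ρ → (6,10,-8)
ρ-cycle length = 18 (tail of 1 descent step not counted)

18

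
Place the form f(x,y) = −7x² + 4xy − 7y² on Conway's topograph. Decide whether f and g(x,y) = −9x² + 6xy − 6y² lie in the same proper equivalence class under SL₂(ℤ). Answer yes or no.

D₁ = -180, D₂ = -180
f is negative-definite; reduce −f:
−f: flip: (7,-4,7)→(7,4,7)
−f: reduced (well bottom): (7,4,7) with a≤c, −a<b≤a
flip sign back: reduced form of f is (-7,-4,-7)
g is negative-definite; reduce −g:
−g: flip: (9,-6,6)→(6,6,9)
−g: reduced (well bottom): (6,6,9) with a≤c, −a<b≤a
flip sign back: reduced form of g is (-6,-6,-9)
reduced forms (-7, -4, -7) vs (-6, -6, -9) ⇒ inequivalent

no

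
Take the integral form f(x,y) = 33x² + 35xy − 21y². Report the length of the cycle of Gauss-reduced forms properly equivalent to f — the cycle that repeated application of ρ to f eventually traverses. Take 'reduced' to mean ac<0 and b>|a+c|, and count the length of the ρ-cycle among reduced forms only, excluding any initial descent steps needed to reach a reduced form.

D = 3997, ⌊√D⌋ = 63
river: ρ → (-21,49,19)
river: ρ → (19,27,-43)
river: ρ → (-43,59,3)
river: ρ → (3,61,-23)
river: ρ → (-23,31,33)
river: ρ → (33,35,-21)
ρ-cycle length = 6 (tail of 0 descent steps not counted)

6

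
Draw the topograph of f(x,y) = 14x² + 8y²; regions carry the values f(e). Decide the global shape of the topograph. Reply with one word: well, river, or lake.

D = b²−4ac = 0² − 4·14·8 = -448
D < 0 ⇒ definite ⇒ every region one sign ⇒ single well

well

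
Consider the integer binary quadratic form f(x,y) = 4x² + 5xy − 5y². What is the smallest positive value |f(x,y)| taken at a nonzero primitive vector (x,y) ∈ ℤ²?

river: ρ → (-5,5,4)
river: ρ → (4,3,-6)
river: ρ → (-6,9,1)
river: ρ → (1,9,-6)
river: ρ → (-6,3,4)
river: ρ → (4,5,-5)
closes: descent 0, river 6
min |a| on river = 1

1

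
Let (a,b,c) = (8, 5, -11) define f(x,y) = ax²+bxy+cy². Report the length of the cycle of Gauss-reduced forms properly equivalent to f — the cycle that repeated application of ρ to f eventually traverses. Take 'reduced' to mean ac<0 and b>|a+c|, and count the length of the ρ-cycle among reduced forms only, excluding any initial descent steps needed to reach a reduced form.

D = 377, ⌊√D⌋ = 19
river: ρ → (-11,17,2)
river: ρ → (2,19,-2)
river: ρ → (-2,17,11)
river: ρ → (11,5,-8)
river: ρ → (-8,11,8)
river: ρ → (8,5,-11)
ρ-cycle length = 6 (tail of 0 descent steps not counted)

6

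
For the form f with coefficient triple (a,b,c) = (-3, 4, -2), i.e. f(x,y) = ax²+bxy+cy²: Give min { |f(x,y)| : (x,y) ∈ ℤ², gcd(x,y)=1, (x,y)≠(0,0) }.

translate: b→2 (≡-4 mod 6), so (3,-4,2)→(3,2,1)
flip: (3,2,1)→(1,-2,3)
translate: b→0 (≡-2 mod 2), so (1,-2,3)→(1,0,2)
reduced (well bottom): (1,0,2) with a≤c, −a<b≤a
well minimum |f| = |-1| = 1 (negative-definite)

1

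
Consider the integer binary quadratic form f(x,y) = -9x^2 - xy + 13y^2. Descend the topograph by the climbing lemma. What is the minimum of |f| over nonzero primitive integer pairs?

descent: ρ → (13,1,-9)
descent: ρ → (-9,17,5)  [lands on river]
river: ρ → (5,13,-15)
river: ρ → (-15,17,3)
river: ρ → (3,19,-9)
closes: descent 2, river 4
min |a| on river = 3

3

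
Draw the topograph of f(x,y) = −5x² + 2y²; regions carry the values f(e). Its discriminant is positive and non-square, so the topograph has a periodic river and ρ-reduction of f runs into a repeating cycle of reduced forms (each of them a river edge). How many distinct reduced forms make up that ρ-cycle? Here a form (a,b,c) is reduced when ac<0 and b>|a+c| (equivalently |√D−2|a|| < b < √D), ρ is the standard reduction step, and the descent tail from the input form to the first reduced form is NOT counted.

D = 40, ⌊√D⌋ = 6
descent: ρ → (2,4,-3)  [lands on river]
river: ρ → (-3,2,3)
river: ρ → (3,4,-2)
river: ρ → (-2,4,3)
river: ρ → (3,2,-3)
river: ρ → (-3,4,2)
ρ-cycle length = 6 (tail of 1 descent step not counted)

6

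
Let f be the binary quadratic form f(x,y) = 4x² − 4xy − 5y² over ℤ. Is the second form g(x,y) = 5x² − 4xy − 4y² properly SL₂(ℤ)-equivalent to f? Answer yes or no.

D₁ = 96, D₂ = 96
river cycle of f (length 4): (-5, 4, 4), (4, 4, -5), (-5, 6, 3), (3, 6, -5)
river cycle of g (length 4): (-4, 4, 5), (5, 6, -3), (-3, 6, 5), (5, 4, -4)
cycles differ ⇒ inequivalent

no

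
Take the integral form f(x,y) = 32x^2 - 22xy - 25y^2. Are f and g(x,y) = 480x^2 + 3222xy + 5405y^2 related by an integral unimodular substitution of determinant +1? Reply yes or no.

D₁ = 3684, D₂ = 3684
river cycle of f (length 34): (-25, 22, 32), (32, 42, -15), (-15, 48, 23), (23, 44, -19), (-19, 32, 35), (35, 38, -16), (-16, 58, 5), (5, 52, -49), (-49, 46, 8), (8, 50, -37), … (24 more)
river cycle of g (length 34): (-15, 48, 23), (23, 44, -19), (-19, 32, 35), (35, 38, -16), (-16, 58, 5), (5, 52, -49), (-49, 46, 8), (8, 50, -37), (-37, 24, 21), (21, 60, -1), … (24 more)
cycles coincide ⇒ equivalent

yes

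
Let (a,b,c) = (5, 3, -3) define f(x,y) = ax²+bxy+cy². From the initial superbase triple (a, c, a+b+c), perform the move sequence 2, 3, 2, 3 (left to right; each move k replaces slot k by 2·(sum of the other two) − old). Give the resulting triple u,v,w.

start (5,-3,5) = (f(1,0),f(0,1),f(1,1))
replace slot 2: 2·(5+5) − (-3) = 23 → (5,23,5)
replace slot 3: 2·(5+23) − 5 = 51 → (5,23,51)
replace slot 2: 2·(5+51) − 23 = 89 → (5,89,51)
replace slot 3: 2·(5+89) − 51 = 137 → (5,89,137)

5,89,137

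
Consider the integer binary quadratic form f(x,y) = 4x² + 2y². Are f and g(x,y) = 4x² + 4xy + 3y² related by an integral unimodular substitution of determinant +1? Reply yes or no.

D₁ = -32, D₂ = -32
f: flip: (4,0,2)→(2,0,4)
f: reduced (well bottom): (2,0,4) with a≤c, −a<b≤a
g: flip: (4,4,3)→(3,-4,4)
g: translate: b→2 (≡-4 mod 6), so (3,-4,4)→(3,2,3)
g: reduced (well bottom): (3,2,3) with a≤c, −a<b≤a
reduced forms (2, 0, 4) vs (3, 2, 3) ⇒ inequivalent

no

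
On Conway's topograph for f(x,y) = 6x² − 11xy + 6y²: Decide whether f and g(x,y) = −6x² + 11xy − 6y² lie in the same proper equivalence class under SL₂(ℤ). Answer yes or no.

D₁ = -23, D₂ = -23
f: translate: b→1 (≡-11 mod 12), so (6,-11,6)→(6,1,1)
f: flip: (6,1,1)→(1,-1,6)
f: translate: b→1 (≡-1 mod 2), so (1,-1,6)→(1,1,6)
f: reduced (well bottom): (1,1,6) with a≤c, −a<b≤a
g is negative-definite; reduce −g:
−g: translate: b→1 (≡-11 mod 12), so (6,-11,6)→(6,1,1)
−g: flip: (6,1,1)→(1,-1,6)
−g: translate: b→1 (≡-1 mod 2), so (1,-1,6)→(1,1,6)
−g: reduced (well bottom): (1,1,6) with a≤c, −a<b≤a
flip sign back: reduced form of g is (-1,-1,-6)
reduced forms (1, 1, 6) vs (-1, -1, -6) ⇒ inequivalent

no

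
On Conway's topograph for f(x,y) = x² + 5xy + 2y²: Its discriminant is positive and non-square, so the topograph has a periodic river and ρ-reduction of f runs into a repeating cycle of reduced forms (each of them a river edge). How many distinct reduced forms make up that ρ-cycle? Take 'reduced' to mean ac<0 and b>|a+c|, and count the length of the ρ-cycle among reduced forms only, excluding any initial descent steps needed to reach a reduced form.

D = 17, ⌊√D⌋ = 4
descent: ρ → (2,3,-1)  [lands on river]
river: ρ → (-1,3,2)
river: ρ → (2,1,-2)
river: ρ → (-2,3,1)
river: ρ → (1,3,-2)
river: ρ → (-2,1,2)
ρ-cycle length = 6 (tail of 1 descent step not counted)

6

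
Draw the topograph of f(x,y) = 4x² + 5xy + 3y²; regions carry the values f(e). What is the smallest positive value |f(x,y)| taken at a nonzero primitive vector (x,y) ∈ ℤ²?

translate: b→-3 (≡5 mod 8), so (4,5,3)→(4,-3,2)
flip: (4,-3,2)→(2,3,4)
translate: b→-1 (≡3 mod 4), so (2,3,4)→(2,-1,3)
reduced (well bottom): (2,-1,3) with a≤c, −a<b≤a
well minimum = a = 2

2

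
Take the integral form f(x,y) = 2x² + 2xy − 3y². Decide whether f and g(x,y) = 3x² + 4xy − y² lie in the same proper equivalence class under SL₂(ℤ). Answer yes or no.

D₁ = 28, D₂ = 28
river cycle of f (length 4): (-3, 4, 1), (1, 4, -3), (-3, 2, 2), (2, 2, -3)
river cycle of g (length 4): (-1, 4, 3), (3, 2, -2), (-2, 2, 3), (3, 4, -1)
cycles differ ⇒ inequivalent

no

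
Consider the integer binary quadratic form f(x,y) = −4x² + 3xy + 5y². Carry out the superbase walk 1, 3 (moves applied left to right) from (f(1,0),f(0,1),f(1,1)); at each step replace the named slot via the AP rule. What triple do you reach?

start (-4,5,4) = (f(1,0),f(0,1),f(1,1))
replace slot 1: 2·(5+4) − (-4) = 22 → (22,5,4)
replace slot 3: 2·(22+5) − 4 = 50 → (22,5,50)

22,5,50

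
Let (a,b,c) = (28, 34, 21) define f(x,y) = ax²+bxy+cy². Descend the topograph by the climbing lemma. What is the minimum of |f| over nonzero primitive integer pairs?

translate: b→-22 (≡34 mod 56), so (28,34,21)→(28,-22,15)
flip: (28,-22,15)→(15,22,28)
translate: b→-8 (≡22 mod 30), so (15,22,28)→(15,-8,21)
reduced (well bottom): (15,-8,21) with a≤c, −a<b≤a
well minimum = a = 15

15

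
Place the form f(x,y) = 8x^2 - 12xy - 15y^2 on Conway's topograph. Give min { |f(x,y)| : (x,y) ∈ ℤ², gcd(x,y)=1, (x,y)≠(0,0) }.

descent: ρ → (-15,12,8)  [lands on river]
river: ρ → (8,20,-7)
river: ρ → (-7,22,5)
river: ρ → (5,18,-15)
closes: descent 1, river 4
min |a| on river = 5

5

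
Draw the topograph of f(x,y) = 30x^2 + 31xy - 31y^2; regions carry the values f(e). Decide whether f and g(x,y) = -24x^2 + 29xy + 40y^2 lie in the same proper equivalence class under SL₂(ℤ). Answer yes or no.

D₁ = 4681, D₂ = 4681
river cycle of f (length 96): (-31, 31, 30), (30, 29, -32), (-32, 35, 27), (27, 19, -40), (-40, 61, 6), (6, 59, -50), (-50, 41, 15), (15, 49, -38), (-38, 27, 26), (26, 25, -39), … (86 more)
river cycle of g (length 96): (40, 51, -13), (-13, 53, 36), (36, 19, -30), (-30, 41, 25), (25, 59, -12), (-12, 61, 20), (20, 59, -15), (-15, 61, 16), (16, 67, -3), (-3, 65, 38), … (86 more)
cycles differ ⇒ inequivalent

no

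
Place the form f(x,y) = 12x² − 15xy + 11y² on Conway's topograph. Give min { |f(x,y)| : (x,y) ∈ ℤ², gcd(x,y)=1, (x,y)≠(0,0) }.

translate: b→9 (≡-15 mod 24), so (12,-15,11)→(12,9,8)
flip: (12,9,8)→(8,-9,12)
translate: b→7 (≡-9 mod 16), so (8,-9,12)→(8,7,11)
reduced (well bottom): (8,7,11) with a≤c, −a<b≤a
well minimum = a = 8

8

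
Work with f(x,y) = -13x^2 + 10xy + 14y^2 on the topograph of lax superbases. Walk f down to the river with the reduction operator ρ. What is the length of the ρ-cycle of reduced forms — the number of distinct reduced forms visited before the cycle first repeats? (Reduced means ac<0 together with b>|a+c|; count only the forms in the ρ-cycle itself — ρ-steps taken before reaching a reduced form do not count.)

D = 828, ⌊√D⌋ = 28
river: ρ → (14,18,-9)
river: ρ → (-9,18,14)
river: ρ → (14,10,-13)
river: ρ → (-13,16,11)
river: ρ → (11,28,-1)
river: ρ → (-1,28,11)
river: ρ → (11,16,-13)
river: ρ → (-13,10,14)
ρ-cycle length = 8 (tail of 0 descent steps not counted)

8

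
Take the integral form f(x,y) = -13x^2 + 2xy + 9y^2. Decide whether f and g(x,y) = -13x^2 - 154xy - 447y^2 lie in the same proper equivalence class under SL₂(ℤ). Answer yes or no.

D₁ = 472, D₂ = 472
river cycle of f (length 10): (9, 16, -6), (-6, 20, 3), (3, 16, -18), (-18, 20, 1), (1, 20, -18), (-18, 16, 3), (3, 20, -6), (-6, 16, 9), (9, 20, -2), (-2, 20, 9)
river cycle of g (length 10): (9, 16, -6), (-6, 20, 3), (3, 16, -18), (-18, 20, 1), (1, 20, -18), (-18, 16, 3), (3, 20, -6), (-6, 16, 9), (9, 20, -2), (-2, 20, 9)
cycles coincide ⇒ equivalent

yes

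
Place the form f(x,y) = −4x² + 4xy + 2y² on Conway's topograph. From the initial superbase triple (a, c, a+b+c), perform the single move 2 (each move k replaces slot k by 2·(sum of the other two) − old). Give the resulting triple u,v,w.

start (-4,2,2) = (f(1,0),f(0,1),f(1,1))
replace slot 2: 2·((-4)+2) − 2 = -6 → (-4,-6,2)

-4,-6,2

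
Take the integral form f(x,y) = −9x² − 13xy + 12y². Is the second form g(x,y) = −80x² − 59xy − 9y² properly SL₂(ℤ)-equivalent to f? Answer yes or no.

D₁ = 601, D₂ = 601
river cycle of f (length 66): (12, 13, -9), (-9, 23, 2), (2, 21, -20), (-20, 19, 3), (3, 23, -6), (-6, 13, 18), (18, 23, -1), (-1, 23, 18), (18, 13, -6), (-6, 23, 3), … (56 more)
river cycle of g (length 66): (-9, 23, 2), (2, 21, -20), (-20, 19, 3), (3, 23, -6), (-6, 13, 18), (18, 23, -1), (-1, 23, 18), (18, 13, -6), (-6, 23, 3), (3, 19, -20), … (56 more)
cycles coincide ⇒ equivalent

yes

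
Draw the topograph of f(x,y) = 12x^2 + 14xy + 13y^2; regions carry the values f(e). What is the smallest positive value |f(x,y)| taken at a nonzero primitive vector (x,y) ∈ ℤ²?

translate: b→-10 (≡14 mod 24), so (12,14,13)→(12,-10,11)
flip: (12,-10,11)→(11,10,12)
reduced (well bottom): (11,10,12) with a≤c, −a<b≤a
well minimum = a = 11

11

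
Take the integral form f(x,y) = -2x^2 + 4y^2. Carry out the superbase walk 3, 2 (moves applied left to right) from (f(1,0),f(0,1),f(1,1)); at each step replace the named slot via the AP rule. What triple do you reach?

start (-2,4,2) = (f(1,0),f(0,1),f(1,1))
replace slot 3: 2·((-2)+4) − 2 = 2 → (-2,4,2)
replace slot 2: 2·((-2)+2) − 4 = -4 → (-2,-4,2)

-2,-4,2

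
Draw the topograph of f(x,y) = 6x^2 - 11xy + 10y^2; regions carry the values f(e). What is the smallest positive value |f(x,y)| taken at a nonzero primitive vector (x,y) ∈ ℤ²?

translate: b→1 (≡-11 mod 12), so (6,-11,10)→(6,1,5)
flip: (6,1,5)→(5,-1,6)
reduced (well bottom): (5,-1,6) with a≤c, −a<b≤a
well minimum = a = 5

5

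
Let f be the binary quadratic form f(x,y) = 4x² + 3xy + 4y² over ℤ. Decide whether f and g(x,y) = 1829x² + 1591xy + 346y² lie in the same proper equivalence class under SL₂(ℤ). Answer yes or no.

D₁ = -55, D₂ = -55
f: reduced (well bottom): (4,3,4) with a≤c, −a<b≤a
g: flip: (1829,1591,346)→(346,-1591,1829)
g: translate: b→-207 (≡-1591 mod 692), so (346,-1591,1829)→(346,-207,31)
g: flip: (346,-207,31)→(31,207,346)
g: translate: b→21 (≡207 mod 62), so (31,207,346)→(31,21,4)
g: flip: (31,21,4)→(4,-21,31)
g: translate: b→3 (≡-21 mod 8), so (4,-21,31)→(4,3,4)
g: reduced (well bottom): (4,3,4) with a≤c, −a<b≤a
reduced forms (4, 3, 4) vs (4, 3, 4) ⇒ equivalent

yes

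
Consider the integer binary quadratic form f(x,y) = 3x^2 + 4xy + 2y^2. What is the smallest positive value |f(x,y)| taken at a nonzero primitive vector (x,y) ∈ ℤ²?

translate: b→-2 (≡4 mod 6), so (3,4,2)→(3,-2,1)
flip: (3,-2,1)→(1,2,3)
translate: b→0 (≡2 mod 2), so (1,2,3)→(1,0,2)
reduced (well bottom): (1,0,2) with a≤c, −a<b≤a
well minimum = a = 1

1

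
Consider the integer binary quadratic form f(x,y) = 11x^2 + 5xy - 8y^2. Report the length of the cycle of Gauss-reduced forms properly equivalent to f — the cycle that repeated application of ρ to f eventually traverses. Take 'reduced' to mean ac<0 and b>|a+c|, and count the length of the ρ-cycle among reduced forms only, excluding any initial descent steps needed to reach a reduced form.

D = 377, ⌊√D⌋ = 19
river: ρ → (-8,11,8)
river: ρ → (8,5,-11)
river: ρ → (-11,17,2)
river: ρ → (2,19,-2)
river: ρ → (-2,17,11)
river: ρ → (11,5,-8)
ρ-cycle length = 6 (tail of 0 descent steps not counted)

6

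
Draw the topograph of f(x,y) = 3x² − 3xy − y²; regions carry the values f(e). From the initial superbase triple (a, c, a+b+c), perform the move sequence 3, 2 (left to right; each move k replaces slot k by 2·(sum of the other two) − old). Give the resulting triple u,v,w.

start (3,-1,-1) = (f(1,0),f(0,1),f(1,1))
replace slot 3: 2·(3+(-1)) − (-1) = 5 → (3,-1,5)
replace slot 2: 2·(3+5) − (-1) = 17 → (3,17,5)

3,17,5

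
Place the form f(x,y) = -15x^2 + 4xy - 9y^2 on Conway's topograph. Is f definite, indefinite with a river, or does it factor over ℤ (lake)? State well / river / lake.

D = b²−4ac = 4² − 4·(-15)·(-9) = -524
D < 0 ⇒ definite ⇒ every region one sign ⇒ single well

well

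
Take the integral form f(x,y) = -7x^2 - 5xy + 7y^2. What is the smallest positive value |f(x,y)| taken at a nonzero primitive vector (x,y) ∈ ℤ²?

descent: ρ → (7,5,-7)  [lands on river]
river: ρ → (-7,9,5)
river: ρ → (5,11,-5)
river: ρ → (-5,9,7)
closes: descent 1, river 4
min |a| on river = 5

5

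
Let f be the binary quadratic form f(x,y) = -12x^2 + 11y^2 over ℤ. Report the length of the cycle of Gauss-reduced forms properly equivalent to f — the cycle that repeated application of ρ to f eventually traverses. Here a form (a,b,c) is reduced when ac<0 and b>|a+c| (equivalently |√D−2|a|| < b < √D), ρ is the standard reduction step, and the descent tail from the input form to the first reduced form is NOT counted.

D = 528, ⌊√D⌋ = 22
descent: ρ → (11,22,-1)  [lands on river]
river: ρ → (-1,22,11)
ρ-cycle length = 2 (tail of 1 descent step not counted)

2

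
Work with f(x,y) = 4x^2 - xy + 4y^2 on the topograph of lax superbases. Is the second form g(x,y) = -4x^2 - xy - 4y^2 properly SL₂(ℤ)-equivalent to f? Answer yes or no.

D₁ = -63, D₂ = -63
f: flip: (4,-1,4)→(4,1,4)
f: reduced (well bottom): (4,1,4) with a≤c, −a<b≤a
g is negative-definite; reduce −g:
−g: reduced (well bottom): (4,1,4) with a≤c, −a<b≤a
flip sign back: reduced form of g is (-4,-1,-4)
reduced forms (4, 1, 4) vs (-4, -1, -4) ⇒ inequivalent

no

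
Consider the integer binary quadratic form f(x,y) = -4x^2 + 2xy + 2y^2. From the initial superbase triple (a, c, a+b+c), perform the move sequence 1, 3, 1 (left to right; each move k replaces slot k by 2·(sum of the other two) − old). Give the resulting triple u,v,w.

start (-4,2,0) = (f(1,0),f(0,1),f(1,1))
replace slot 1: 2·(2+0) − (-4) = 8 → (8,2,0)
replace slot 3: 2·(8+2) − 0 = 20 → (8,2,20)
replace slot 1: 2·(2+20) − 8 = 36 → (36,2,20)

36,2,20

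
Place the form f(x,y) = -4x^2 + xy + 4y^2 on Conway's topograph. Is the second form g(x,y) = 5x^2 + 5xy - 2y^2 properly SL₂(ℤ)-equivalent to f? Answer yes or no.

D₁ = 65, D₂ = 65
river cycle of f (length 6): (4, 7, -1), (-1, 7, 4), (4, 1, -4), (-4, 7, 1), (1, 7, -4), (-4, 1, 4)
river cycle of g (length 6): (-2, 7, 2), (2, 5, -5), (-5, 5, 2), (2, 7, -2), (-2, 5, 5), (5, 5, -2)
cycles differ ⇒ inequivalent

no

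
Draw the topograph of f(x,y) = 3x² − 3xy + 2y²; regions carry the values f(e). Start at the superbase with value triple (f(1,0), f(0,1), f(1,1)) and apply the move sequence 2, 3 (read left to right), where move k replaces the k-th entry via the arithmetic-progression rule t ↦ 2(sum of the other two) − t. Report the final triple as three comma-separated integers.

start (3,2,2) = (f(1,0),f(0,1),f(1,1))
replace slot 2: 2·(3+2) − 2 = 8 → (3,8,2)
replace slot 3: 2·(3+8) − 2 = 20 → (3,8,20)

3,8,20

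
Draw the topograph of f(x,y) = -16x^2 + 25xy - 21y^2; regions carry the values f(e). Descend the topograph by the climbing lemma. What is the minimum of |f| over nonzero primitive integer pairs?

translate: b→7 (≡-25 mod 32), so (16,-25,21)→(16,7,12)
flip: (16,7,12)→(12,-7,16)
reduced (well bottom): (12,-7,16) with a≤c, −a<b≤a
well minimum |f| = |-12| = 12 (negative-definite)

12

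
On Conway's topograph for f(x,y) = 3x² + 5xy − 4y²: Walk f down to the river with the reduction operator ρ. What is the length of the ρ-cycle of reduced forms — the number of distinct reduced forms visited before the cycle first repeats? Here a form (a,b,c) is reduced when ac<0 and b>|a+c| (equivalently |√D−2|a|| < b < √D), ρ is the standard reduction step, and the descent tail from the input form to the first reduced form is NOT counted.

D = 73, ⌊√D⌋ = 8
river: ρ → (-4,3,4)
river: ρ → (4,5,-3)
river: ρ → (-3,7,2)
river: ρ → (2,5,-6)
river: ρ → (-6,7,1)
river: ρ → (1,7,-6)
river: ρ → (-6,5,2)
river: ρ → (2,7,-3)
river: ρ → (-3,5,4)
river: ρ → (4,3,-4)
river: ρ → (-4,5,3)
river: ρ → (3,7,-2)
river: ρ → (-2,5,6)
river: ρ → (6,7,-1)
river: ρ → (-1,7,6)
river: ρ → (6,5,-2)
river: ρ → (-2,7,3)
river: ρ → (3,5,-4)
ρ-cycle length = 18 (tail of 0 descent steps not counted)

18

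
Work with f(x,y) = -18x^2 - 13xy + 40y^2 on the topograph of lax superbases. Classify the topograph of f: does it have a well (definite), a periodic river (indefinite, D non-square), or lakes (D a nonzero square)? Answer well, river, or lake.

D = b²−4ac = (-13)² − 4·(-18)·40 = 3049
D > 0 non-square ⇒ indefinite ⇒ periodic river

river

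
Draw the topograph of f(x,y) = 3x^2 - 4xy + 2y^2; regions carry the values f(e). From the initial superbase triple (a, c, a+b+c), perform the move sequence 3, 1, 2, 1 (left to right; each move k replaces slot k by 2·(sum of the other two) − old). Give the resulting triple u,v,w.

start (3,2,1) = (f(1,0),f(0,1),f(1,1))
replace slot 3: 2·(3+2) − 1 = 9 → (3,2,9)
replace slot 1: 2·(2+9) − 3 = 19 → (19,2,9)
replace slot 2: 2·(19+9) − 2 = 54 → (19,54,9)
replace slot 1: 2·(54+9) − 19 = 107 → (107,54,9)

107,54,9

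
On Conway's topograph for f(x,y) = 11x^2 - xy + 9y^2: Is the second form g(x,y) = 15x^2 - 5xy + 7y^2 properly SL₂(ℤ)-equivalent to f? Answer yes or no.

D₁ = -395, D₂ = -395
f: flip: (11,-1,9)→(9,1,11)
f: reduced (well bottom): (9,1,11) with a≤c, −a<b≤a
g: flip: (15,-5,7)→(7,5,15)
g: reduced (well bottom): (7,5,15) with a≤c, −a<b≤a
reduced forms (9, 1, 11) vs (7, 5, 15) ⇒ inequivalent

no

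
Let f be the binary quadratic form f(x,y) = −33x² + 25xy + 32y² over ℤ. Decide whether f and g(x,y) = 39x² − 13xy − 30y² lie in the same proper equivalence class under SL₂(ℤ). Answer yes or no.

D₁ = 4849, D₂ = 4849
river cycle of f (length 54): (32, 39, -26), (-26, 65, 6), (6, 67, -15), (-15, 53, 34), (34, 15, -34), (-34, 53, 15), (15, 67, -6), (-6, 65, 26), (26, 39, -32), (-32, 25, 33), … (44 more)
river cycle of g (length 56): (-30, 13, 39), (39, 65, -4), (-4, 63, 55), (55, 47, -12), (-12, 49, 51), (51, 53, -10), (-10, 67, 9), (9, 59, -38), (-38, 17, 30), (30, 43, -25), … (46 more)
cycles differ ⇒ inequivalent

no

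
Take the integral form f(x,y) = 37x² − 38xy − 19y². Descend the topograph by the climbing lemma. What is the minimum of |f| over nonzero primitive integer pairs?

descent: ρ → (-19,38,37)  [lands on river]
river: ρ → (37,36,-20)
river: ρ → (-20,44,29)
river: ρ → (29,14,-35)
river: ρ → (-35,56,8)
river: ρ → (8,56,-35)
river: ρ → (-35,14,29)
river: ρ → (29,44,-20)
river: ρ → (-20,36,37)
river: ρ → (37,38,-19)
closes: descent 1, river 10
min |a| on river = 8

8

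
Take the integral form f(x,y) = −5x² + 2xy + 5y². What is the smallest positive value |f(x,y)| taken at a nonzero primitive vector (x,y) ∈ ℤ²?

river: ρ → (5,8,-2)
river: ρ → (-2,8,5)
river: ρ → (5,2,-5)
river: ρ → (-5,8,2)
river: ρ → (2,8,-5)
river: ρ → (-5,2,5)
closes: descent 0, river 6
min |a| on river = 2

2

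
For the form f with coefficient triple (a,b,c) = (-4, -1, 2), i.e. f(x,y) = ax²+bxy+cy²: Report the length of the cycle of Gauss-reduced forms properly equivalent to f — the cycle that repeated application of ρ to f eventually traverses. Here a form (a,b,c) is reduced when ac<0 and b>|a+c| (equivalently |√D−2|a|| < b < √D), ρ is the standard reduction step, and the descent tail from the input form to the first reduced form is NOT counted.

D = 33, ⌊√D⌋ = 5
descent: ρ → (2,5,-1)  [lands on river]
river: ρ → (-1,5,2)
river: ρ → (2,3,-3)
river: ρ → (-3,3,2)
ρ-cycle length = 4 (tail of 1 descent step not counted)

4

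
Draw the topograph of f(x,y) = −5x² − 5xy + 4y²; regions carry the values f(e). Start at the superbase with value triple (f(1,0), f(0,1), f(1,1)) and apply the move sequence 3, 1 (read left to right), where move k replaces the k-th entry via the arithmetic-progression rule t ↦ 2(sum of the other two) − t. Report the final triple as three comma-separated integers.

start (-5,4,-6) = (f(1,0),f(0,1),f(1,1))
replace slot 3: 2·((-5)+4) − (-6) = 4 → (-5,4,4)
replace slot 1: 2·(4+4) − (-5) = 21 → (21,4,4)

21,4,4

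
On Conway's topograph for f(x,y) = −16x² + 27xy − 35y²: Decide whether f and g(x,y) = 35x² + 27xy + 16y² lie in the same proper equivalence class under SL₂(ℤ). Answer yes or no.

D₁ = -1511, D₂ = -1511
f is negative-definite; reduce −f:
−f: translate: b→5 (≡-27 mod 32), so (16,-27,35)→(16,5,24)
−f: reduced (well bottom): (16,5,24) with a≤c, −a<b≤a
flip sign back: reduced form of f is (-16,-5,-24)
g: flip: (35,27,16)→(16,-27,35)
g: translate: b→5 (≡-27 mod 32), so (16,-27,35)→(16,5,24)
g: reduced (well bottom): (16,5,24) with a≤c, −a<b≤a
reduced forms (-16, -5, -24) vs (16, 5, 24) ⇒ inequivalent

no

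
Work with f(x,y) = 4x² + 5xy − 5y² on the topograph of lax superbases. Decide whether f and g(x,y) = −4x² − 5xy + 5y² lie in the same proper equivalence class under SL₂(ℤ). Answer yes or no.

D₁ = 105, D₂ = 105
river cycle of f (length 6): (-5, 5, 4), (4, 3, -6), (-6, 9, 1), (1, 9, -6), (-6, 3, 4), (4, 5, -5)
river cycle of g (length 6): (5, 5, -4), (-4, 3, 6), (6, 9, -1), (-1, 9, 6), (6, 3, -4), (-4, 5, 5)
cycles differ ⇒ inequivalent

no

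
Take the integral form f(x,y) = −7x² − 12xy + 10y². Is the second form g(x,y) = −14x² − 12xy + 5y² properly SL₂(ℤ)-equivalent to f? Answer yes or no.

D₁ = 424, D₂ = 424
river cycle of f (length 18): (10, 12, -7), (-7, 16, 6), (6, 20, -1), (-1, 20, 6), (6, 16, -7), (-7, 12, 10), (10, 8, -9), (-9, 10, 9), (9, 8, -10), (-10, 12, 7), … (8 more)
river cycle of g (length 14): (5, 12, -14), (-14, 16, 3), (3, 20, -2), (-2, 20, 3), (3, 16, -14), (-14, 12, 5), (5, 18, -5), (-5, 12, 14), (14, 16, -3), (-3, 20, 2), … (4 more)
cycles differ ⇒ inequivalent

no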